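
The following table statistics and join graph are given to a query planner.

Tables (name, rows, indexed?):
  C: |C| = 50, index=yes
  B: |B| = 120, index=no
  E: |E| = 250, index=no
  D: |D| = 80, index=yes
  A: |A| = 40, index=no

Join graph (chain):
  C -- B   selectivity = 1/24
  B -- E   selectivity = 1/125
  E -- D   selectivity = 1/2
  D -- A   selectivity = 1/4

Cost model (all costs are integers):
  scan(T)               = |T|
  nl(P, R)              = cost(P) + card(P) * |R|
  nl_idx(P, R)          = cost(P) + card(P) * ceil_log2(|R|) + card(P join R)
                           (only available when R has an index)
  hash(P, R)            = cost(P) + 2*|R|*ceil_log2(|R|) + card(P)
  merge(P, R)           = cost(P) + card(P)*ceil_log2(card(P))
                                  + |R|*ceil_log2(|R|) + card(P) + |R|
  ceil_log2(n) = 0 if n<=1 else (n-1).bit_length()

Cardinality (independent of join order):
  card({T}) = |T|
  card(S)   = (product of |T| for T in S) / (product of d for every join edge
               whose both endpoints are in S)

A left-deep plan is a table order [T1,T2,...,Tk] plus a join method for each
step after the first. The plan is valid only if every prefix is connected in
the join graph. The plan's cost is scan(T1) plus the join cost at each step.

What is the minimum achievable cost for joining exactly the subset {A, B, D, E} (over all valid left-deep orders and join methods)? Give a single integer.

13620

Selinger DP over subsets of {A,B,D,E}:
  {B}: scan cost=120, card=120
  {E}: scan cost=250, card=250
  {D}: scan cost=80, card=80
  {A}: scan cost=40, card=40
  {BE}: card=240; try (B,hash)→2180, (E,merge)→3330, (B,merge)→3460, (E,hash)→4240, (E,nl)→30120, (B,nl)→30250; best=2180 via (B,hash)
  {DE}: card=10000; try (D,hash)→1620, (E,merge)→2970, (D,merge)→3140, (E,hash)→4160, (D,nl_idx)→12000, (E,nl)→20080 …(+1); best=1620 via (D,hash)
  {AD}: card=800; try (A,hash)→640, (D,merge)→960, (A,merge)→1000, (D,nl_idx)→1120, (D,hash)→1200, (D,nl)→3240 …(+1); best=640 via (A,hash)
  {BDE}: card=9600; try (D,hash)→3540, (D,merge)→4980, (B,hash)→13300, (D,nl_idx)→13460, (D,nl)→21380, (B,merge)→152580 …(+1); best=3540 via (D,hash)
  {ADE}: card=100000; try (E,hash)→5440, (E,merge)→11690, (A,hash)→12100, (A,merge)→151900, (E,nl)→200640, (A,nl)→401620; best=5440 via (E,hash)
  {ABDE}: card=96000; try (A,hash)→13620, (B,hash)→107120, (A,merge)→147820, (A,nl)→387540, (B,merge)→1806400, (B,nl)→12005440; best=13620 via (A,hash)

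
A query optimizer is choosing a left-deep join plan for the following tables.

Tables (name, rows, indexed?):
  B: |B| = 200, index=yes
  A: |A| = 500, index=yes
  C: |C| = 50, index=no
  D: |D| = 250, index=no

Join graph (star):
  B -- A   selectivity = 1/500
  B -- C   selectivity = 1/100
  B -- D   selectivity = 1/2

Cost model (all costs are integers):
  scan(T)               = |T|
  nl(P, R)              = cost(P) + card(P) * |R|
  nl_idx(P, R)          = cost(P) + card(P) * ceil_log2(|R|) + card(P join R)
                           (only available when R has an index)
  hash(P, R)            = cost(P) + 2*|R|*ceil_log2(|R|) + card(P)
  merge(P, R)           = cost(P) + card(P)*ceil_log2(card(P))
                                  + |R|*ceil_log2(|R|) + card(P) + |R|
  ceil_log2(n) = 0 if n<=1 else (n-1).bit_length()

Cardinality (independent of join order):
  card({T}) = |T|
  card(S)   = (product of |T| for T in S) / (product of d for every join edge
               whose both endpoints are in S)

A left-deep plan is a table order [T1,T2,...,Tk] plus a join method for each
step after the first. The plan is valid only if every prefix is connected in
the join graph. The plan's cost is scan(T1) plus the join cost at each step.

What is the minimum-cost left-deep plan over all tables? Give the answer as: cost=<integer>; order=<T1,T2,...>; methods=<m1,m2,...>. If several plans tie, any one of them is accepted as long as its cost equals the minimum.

cost=4600; order=C,B,A,D; methods=nl_idx,nl_idx,merge

Selinger DP (subsets sized 1..n):
  {B}: scan cost=200, card=200
  {A}: scan cost=500, card=500
  {C}: scan cost=50, card=50
  {D}: scan cost=250, card=250
  {AB}: card=200; try (A,nl_idx)→2200, (B,hash)→4200, (B,nl_idx)→4700, (A,merge)→7000, (B,merge)→7300, (A,hash)→9400 …(+2); best=2200 via (A,nl_idx)
  {BC}: card=100; try (B,nl_idx)→550, (C,hash)→1000, (B,merge)→2200, (C,merge)→2350, (B,hash)→3300, (B,nl)→10050 …(+1); best=550 via (B,nl_idx)
  {BD}: card=25000; try (B,hash)→3700, (D,merge)→4250, (B,merge)→4300, (D,hash)→4400, (B,nl_idx)→27250, (D,nl)→50200 …(+1); best=3700 via (B,hash)
  {ABC}: card=100; try (A,nl_idx)→1550, (C,hash)→3000, (C,merge)→4350, (A,merge)→6350, (A,hash)→9650, (C,nl)→12200 …(+1); best=1550 via (A,nl_idx)
  {ABD}: card=25000; try (D,merge)→6250, (D,hash)→6400, (A,hash)→37700, (D,nl)→52200, (A,nl_idx)→253700, (A,merge)→408700 …(+1); best=6250 via (D,merge)
  {BCD}: card=12500; try (D,merge)→3600, (D,hash)→4650, (D,nl)→25550, (C,hash)→29300, (C,merge)→404050, (C,nl)→1253700; best=3600 via (D,merge)
  {ABCD}: card=12500; try (D,merge)→4600, (D,hash)→5650, (A,hash)→25100, (D,nl)→26550, (C,hash)→31850, (A,nl_idx)→128600 …(+4); best=4600 via (D,merge)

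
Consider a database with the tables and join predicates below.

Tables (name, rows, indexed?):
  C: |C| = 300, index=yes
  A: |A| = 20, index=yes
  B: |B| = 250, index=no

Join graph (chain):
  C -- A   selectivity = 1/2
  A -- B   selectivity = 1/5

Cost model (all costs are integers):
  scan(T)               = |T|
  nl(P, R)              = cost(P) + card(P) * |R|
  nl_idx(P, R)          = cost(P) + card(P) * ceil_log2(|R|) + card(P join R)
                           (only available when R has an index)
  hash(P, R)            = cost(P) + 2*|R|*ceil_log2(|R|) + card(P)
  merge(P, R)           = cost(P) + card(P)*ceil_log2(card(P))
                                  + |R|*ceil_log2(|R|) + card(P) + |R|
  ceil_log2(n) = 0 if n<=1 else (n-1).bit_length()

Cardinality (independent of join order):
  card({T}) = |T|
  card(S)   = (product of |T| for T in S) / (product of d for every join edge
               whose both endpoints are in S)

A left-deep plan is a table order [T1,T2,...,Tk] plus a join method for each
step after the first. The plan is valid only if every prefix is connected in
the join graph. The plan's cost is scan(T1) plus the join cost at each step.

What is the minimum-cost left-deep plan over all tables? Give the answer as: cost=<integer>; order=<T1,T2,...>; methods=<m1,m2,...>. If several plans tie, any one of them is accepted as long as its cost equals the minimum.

Selinger DP (subsets sized 1..n):
  {C}: scan cost=300, card=300
  {A}: scan cost=20, card=20
  {B}: scan cost=250, card=250
  {AC}: card=3000; try (A,hash)→800, (C,merge)→3140, (C,nl_idx)→3200, (A,merge)→3420, (A,nl_idx)→4800, (C,hash)→5440 …(+2); best=800 via (A,hash)
  {AB}: card=1000; try (A,hash)→700, (B,merge)→2390, (A,nl_idx)→2500, (A,merge)→2620, (B,hash)→4040, (B,nl)→5020 …(+1); best=700 via (A,hash)
  {ABC}: card=150000; try (C,hash)→7100, (B,hash)→7800, (C,merge)→14700, (B,merge)→42050, (C,nl_idx)→159700, (C,nl)→300700 …(+1); best=7100 via (C,hash)

cost=7100; order=B,A,C; methods=hash,hash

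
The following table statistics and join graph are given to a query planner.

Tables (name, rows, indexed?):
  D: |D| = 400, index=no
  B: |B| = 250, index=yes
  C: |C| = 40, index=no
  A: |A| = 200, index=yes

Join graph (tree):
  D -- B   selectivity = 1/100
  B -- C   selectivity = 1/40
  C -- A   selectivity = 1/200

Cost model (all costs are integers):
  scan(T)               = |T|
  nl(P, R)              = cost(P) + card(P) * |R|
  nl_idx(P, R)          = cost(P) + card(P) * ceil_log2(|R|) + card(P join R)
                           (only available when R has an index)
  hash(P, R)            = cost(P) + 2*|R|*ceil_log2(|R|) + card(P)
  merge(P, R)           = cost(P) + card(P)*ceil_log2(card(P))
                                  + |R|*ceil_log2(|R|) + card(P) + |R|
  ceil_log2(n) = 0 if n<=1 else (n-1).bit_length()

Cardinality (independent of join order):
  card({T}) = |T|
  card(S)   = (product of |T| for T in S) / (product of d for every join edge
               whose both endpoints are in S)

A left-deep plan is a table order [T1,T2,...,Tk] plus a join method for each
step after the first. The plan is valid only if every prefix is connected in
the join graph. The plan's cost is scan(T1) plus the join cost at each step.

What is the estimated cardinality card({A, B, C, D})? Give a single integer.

Tables in S: A(200), B(250), C(40), D(400)
Edges inside S: D-B(d=100), B-C(d=40), C-A(d=200)
numerator = 200 * 250 * 40 * 400 = 800000000
denominator = 100 * 40 * 200 = 800000
card(S) = 800000000 / 800000 = 1000

1000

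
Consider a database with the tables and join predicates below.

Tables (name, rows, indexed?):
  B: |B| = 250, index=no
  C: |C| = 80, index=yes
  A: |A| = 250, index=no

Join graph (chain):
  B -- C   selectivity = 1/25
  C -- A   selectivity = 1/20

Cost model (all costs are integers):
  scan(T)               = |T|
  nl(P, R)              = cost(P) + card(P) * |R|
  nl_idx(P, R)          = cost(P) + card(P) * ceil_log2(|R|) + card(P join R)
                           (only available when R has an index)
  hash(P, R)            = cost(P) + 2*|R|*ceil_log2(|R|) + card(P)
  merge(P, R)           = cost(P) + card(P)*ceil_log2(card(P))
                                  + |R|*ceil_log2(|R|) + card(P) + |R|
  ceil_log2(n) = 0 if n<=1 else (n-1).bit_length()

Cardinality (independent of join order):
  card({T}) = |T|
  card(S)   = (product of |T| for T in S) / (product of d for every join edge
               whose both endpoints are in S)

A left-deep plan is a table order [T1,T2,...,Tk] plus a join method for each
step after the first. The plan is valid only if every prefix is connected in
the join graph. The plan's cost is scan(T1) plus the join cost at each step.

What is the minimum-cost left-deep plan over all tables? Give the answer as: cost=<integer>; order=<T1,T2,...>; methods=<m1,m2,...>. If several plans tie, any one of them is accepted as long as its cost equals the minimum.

Selinger DP (subsets sized 1..n):
  {B}: scan cost=250, card=250
  {C}: scan cost=80, card=80
  {A}: scan cost=250, card=250
  {BC}: card=800; try (C,hash)→1620, (C,nl_idx)→2800, (B,merge)→2970, (C,merge)→3140, (B,hash)→4160, (B,nl)→20080 …(+1); best=1620 via (C,hash)
  {AC}: card=1000; try (C,hash)→1620, (A,merge)→2970, (C,nl_idx)→3000, (C,merge)→3140, (A,hash)→4160, (A,nl)→20080 …(+1); best=1620 via (C,hash)
  {ABC}: card=10000; try (A,hash)→6420, (B,hash)→6620, (A,merge)→12670, (B,merge)→14870, (A,nl)→201620, (B,nl)→251620; best=6420 via (A,hash)

cost=6420; order=B,C,A; methods=hash,hash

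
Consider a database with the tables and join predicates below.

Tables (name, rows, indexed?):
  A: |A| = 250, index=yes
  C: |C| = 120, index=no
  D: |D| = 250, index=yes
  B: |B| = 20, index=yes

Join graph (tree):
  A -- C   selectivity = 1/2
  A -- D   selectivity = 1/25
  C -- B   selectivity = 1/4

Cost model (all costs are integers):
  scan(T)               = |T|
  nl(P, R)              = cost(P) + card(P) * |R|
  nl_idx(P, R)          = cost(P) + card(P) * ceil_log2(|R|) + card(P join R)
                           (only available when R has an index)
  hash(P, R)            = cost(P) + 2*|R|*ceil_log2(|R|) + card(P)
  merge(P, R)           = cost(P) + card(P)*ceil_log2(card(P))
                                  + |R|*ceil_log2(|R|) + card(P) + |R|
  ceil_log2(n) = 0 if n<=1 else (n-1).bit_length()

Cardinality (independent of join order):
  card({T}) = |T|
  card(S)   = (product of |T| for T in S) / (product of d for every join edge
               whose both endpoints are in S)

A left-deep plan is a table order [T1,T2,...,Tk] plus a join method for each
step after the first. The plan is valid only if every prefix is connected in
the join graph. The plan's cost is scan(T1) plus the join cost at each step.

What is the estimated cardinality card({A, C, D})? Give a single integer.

Tables in S: A(250), C(120), D(250)
Edges inside S: A-C(d=2), A-D(d=25)
numerator = 250 * 120 * 250 = 7500000
denominator = 2 * 25 = 50
card(S) = 7500000 / 50 = 150000

150000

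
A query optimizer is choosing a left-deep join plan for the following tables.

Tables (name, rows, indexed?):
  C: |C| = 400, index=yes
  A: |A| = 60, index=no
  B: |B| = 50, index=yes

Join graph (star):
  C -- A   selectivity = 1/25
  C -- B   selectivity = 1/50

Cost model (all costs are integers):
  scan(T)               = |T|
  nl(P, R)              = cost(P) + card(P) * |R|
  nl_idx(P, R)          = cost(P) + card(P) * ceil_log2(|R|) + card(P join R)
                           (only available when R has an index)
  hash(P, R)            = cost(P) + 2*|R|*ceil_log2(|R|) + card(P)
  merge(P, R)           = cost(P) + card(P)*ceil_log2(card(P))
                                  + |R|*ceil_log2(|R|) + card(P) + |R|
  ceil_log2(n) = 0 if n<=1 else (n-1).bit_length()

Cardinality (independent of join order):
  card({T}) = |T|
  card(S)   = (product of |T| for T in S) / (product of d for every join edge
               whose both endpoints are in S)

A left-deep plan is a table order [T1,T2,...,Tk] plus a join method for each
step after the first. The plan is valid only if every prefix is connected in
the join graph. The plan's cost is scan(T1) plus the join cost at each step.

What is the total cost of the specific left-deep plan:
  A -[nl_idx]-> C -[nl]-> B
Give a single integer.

49560

step 1: scan A: cost=60, card=60
step 2: join C via nl_idx
    card(P join C) = 60*400/(25) = 960
    cost = 60 + 60*9 + 960 = 1560
step 3: join B via nl
    card(P join B) = 960*50/(50) = 960
    cost = 1560 + 960*50 = 49560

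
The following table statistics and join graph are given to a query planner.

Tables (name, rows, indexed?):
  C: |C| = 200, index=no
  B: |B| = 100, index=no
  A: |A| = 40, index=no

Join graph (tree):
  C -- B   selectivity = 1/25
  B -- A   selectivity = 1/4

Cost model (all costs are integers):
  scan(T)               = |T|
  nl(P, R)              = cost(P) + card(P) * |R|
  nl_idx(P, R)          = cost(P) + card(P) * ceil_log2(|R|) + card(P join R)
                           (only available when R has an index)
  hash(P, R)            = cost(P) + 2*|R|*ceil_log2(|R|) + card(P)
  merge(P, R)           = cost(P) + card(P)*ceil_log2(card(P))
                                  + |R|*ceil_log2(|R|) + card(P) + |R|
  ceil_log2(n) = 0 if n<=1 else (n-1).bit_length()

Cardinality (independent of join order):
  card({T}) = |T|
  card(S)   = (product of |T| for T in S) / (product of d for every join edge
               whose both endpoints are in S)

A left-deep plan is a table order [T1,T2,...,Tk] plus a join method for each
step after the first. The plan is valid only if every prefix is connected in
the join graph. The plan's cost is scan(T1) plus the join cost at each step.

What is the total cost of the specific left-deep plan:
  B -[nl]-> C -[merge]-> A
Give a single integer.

29180

step 1: scan B: cost=100, card=100
step 2: join C via nl
    card(P join C) = 100*200/(25) = 800
    cost = 100 + 100*200 = 20100
step 3: join A via merge
    card(P join A) = 800*40/(4) = 8000
    cost = 20100 + 800*10 + 40*6 + 800 + 40 = 29180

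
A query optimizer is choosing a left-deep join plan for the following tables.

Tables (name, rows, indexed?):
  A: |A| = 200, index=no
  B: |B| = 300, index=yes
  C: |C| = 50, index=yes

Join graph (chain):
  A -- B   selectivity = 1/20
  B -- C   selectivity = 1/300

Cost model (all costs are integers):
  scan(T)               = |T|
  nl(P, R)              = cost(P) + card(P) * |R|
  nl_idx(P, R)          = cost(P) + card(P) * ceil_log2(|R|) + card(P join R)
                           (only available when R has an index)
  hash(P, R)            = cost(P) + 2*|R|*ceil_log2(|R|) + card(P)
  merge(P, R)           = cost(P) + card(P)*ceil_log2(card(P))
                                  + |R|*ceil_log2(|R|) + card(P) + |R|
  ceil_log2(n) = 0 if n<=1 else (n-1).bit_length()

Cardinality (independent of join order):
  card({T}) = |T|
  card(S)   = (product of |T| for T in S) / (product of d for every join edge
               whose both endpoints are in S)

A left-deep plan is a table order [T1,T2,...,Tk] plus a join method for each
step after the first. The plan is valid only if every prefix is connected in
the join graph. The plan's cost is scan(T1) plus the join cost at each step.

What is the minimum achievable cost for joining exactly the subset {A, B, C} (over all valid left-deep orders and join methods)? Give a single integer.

Selinger DP over subsets of {A,B,C}:
  {A}: scan cost=200, card=200
  {B}: scan cost=300, card=300
  {C}: scan cost=50, card=50
  {AB}: card=3000; try (A,hash)→3800, (B,merge)→5000, (B,nl_idx)→5000, (A,merge)→5100, (B,hash)→5800, (B,nl)→60200 …(+1); best=3800 via (A,hash)
  {BC}: card=50; try (B,nl_idx)→550, (C,hash)→1200, (C,nl_idx)→2150, (B,merge)→3400, (C,merge)→3650, (B,hash)→5500 …(+2); best=550 via (B,nl_idx)
  {ABC}: card=500; try (A,merge)→2700, (A,hash)→3800, (C,hash)→7400, (A,nl)→10550, (C,nl_idx)→22300, (C,merge)→43150 …(+1); best=2700 via (A,merge)

2700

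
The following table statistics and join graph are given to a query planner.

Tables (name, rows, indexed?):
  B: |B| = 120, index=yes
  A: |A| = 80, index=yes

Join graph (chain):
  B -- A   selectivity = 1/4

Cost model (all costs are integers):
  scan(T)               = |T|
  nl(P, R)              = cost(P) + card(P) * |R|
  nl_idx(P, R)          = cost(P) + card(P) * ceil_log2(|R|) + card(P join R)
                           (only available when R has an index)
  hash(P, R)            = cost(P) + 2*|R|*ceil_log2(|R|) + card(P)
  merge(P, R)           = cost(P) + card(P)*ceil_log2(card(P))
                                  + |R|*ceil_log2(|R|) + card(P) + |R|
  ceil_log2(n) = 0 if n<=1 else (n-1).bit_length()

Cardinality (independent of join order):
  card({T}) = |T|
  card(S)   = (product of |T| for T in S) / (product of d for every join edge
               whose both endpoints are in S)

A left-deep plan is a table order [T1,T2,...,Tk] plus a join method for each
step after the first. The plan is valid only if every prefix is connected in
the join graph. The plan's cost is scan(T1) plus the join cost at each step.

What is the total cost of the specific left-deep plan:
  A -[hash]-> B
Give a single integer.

step 1: scan A: cost=80, card=80
step 2: join B via hash
    card(P join B) = 80*120/(4) = 2400
    cost = 80 + 2*120*7 + 80 = 1840

1840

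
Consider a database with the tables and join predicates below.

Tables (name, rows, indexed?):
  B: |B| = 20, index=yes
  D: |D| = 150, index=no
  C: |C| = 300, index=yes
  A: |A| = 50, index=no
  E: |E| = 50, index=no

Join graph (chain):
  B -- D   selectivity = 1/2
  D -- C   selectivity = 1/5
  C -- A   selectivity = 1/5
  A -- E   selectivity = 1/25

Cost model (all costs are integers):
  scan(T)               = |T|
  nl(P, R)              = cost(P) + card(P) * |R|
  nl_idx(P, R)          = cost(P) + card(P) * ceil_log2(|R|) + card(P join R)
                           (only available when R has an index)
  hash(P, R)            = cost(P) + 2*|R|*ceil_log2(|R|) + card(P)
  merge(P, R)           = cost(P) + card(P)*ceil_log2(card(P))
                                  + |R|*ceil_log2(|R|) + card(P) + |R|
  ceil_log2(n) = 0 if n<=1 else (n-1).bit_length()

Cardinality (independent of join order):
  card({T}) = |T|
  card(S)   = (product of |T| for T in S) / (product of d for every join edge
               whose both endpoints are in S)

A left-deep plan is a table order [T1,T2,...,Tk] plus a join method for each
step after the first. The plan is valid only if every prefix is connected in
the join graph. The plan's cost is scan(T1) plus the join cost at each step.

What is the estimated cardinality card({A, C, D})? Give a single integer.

Tables in S: A(50), C(300), D(150)
Edges inside S: D-C(d=5), C-A(d=5)
numerator = 50 * 300 * 150 = 2250000
denominator = 5 * 5 = 25
card(S) = 2250000 / 25 = 90000

90000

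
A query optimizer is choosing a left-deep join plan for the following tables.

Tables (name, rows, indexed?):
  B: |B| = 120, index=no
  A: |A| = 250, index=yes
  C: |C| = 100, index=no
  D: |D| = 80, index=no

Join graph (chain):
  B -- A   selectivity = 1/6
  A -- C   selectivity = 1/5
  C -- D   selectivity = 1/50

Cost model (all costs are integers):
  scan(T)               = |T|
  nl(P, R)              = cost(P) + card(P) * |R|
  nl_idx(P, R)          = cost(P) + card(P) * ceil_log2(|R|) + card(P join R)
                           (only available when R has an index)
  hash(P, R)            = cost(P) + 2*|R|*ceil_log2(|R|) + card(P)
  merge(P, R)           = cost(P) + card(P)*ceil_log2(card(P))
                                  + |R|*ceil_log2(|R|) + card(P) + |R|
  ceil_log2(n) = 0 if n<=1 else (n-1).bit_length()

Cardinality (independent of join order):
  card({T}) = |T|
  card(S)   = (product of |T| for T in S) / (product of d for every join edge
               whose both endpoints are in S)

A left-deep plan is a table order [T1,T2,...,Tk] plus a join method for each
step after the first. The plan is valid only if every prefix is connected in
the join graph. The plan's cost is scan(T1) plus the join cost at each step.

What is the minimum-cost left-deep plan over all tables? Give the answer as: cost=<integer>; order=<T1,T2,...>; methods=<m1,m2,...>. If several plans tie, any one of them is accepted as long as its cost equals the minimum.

cost=14690; order=C,D,A,B; methods=hash,merge,hash

Selinger DP (subsets sized 1..n):
  {B}: scan cost=120, card=120
  {A}: scan cost=250, card=250
  {C}: scan cost=100, card=100
  {D}: scan cost=80, card=80
  {AB}: card=5000; try (B,hash)→2180, (A,merge)→3330, (B,merge)→3460, (A,hash)→4240, (A,nl_idx)→6080, (A,nl)→30120 …(+1); best=2180 via (B,hash)
  {AC}: card=5000; try (C,hash)→1900, (A,merge)→3150, (C,merge)→3300, (A,hash)→4200, (A,nl_idx)→5900, (A,nl)→25100 …(+1); best=1900 via (C,hash)
  {CD}: card=160; try (D,hash)→1320, (C,merge)→1520, (D,merge)→1540, (C,hash)→1560, (C,nl)→8080, (D,nl)→8100; best=1320 via (D,hash)
  {ABC}: card=100000; try (C,hash)→8580, (B,hash)→8580, (B,merge)→72860, (C,merge)→72980, (C,nl)→502180, (B,nl)→601900; best=8580 via (C,hash)
  {ACD}: card=8000; try (A,merge)→5010, (A,hash)→5480, (D,hash)→8020, (A,nl_idx)→10600, (A,nl)→41320, (D,merge)→72540 …(+1); best=5010 via (A,merge)
  {ABCD}: card=160000; try (B,hash)→14690, (D,hash)→109700, (B,merge)→117970, (B,nl)→965010, (D,merge)→1809220, (D,nl)→8008580; best=14690 via (B,hash)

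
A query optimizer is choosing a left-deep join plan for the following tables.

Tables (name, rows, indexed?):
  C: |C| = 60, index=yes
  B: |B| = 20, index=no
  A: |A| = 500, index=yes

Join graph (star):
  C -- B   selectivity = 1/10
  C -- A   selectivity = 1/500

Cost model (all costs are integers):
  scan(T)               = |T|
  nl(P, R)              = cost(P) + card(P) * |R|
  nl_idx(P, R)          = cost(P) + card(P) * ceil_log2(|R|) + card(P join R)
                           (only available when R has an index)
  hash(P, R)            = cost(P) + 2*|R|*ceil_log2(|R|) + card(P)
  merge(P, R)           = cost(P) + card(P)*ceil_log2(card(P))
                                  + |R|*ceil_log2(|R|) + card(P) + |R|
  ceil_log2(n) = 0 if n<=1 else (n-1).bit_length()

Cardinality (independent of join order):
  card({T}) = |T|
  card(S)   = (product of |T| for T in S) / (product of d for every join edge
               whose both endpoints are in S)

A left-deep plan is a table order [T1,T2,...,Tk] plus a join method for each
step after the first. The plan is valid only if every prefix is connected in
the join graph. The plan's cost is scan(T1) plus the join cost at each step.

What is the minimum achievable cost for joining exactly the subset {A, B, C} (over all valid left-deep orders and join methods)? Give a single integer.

920

Selinger DP over subsets of {A,B,C}:
  {C}: scan cost=60, card=60
  {B}: scan cost=20, card=20
  {A}: scan cost=500, card=500
  {BC}: card=120; try (C,nl_idx)→260, (B,hash)→320, (C,merge)→560, (B,merge)→600, (C,hash)→760, (C,nl)→1220 …(+1); best=260 via (C,nl_idx)
  {AC}: card=60; try (A,nl_idx)→660, (C,hash)→1720, (C,nl_idx)→3560, (A,merge)→5480, (C,merge)→5920, (A,hash)→9120 …(+2); best=660 via (A,nl_idx)
  {ABC}: card=120; try (B,hash)→920, (B,merge)→1200, (A,nl_idx)→1460, (B,nl)→1860, (A,merge)→6220, (A,hash)→9380 …(+1); best=920 via (B,hash)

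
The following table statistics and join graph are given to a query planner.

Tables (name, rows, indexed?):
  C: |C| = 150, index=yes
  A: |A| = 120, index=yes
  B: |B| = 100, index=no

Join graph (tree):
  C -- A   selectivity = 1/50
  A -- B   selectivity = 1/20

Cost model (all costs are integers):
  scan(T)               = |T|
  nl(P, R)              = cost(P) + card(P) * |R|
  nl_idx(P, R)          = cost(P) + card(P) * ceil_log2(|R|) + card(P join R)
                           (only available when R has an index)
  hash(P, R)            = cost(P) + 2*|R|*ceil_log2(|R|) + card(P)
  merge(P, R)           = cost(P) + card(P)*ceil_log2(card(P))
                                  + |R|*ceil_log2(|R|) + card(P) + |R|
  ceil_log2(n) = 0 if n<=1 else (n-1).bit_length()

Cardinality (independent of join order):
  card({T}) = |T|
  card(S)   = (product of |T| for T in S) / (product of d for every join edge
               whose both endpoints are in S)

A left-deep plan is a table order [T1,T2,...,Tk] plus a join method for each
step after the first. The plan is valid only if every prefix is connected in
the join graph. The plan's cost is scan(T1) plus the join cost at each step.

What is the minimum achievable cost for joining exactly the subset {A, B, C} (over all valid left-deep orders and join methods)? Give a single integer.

Selinger DP over subsets of {A,B,C}:
  {C}: scan cost=150, card=150
  {A}: scan cost=120, card=120
  {B}: scan cost=100, card=100
  {AC}: card=360; try (C,nl_idx)→1440, (A,nl_idx)→1560, (A,hash)→1980, (C,merge)→2430, (A,merge)→2460, (C,hash)→2640 …(+2); best=1440 via (C,nl_idx)
  {AB}: card=600; try (A,nl_idx)→1400, (B,hash)→1640, (A,merge)→1860, (B,merge)→1880, (A,hash)→1880, (A,nl)→12100 …(+1); best=1400 via (A,nl_idx)
  {ABC}: card=1800; try (B,hash)→3200, (C,hash)→4400, (B,merge)→5840, (C,nl_idx)→8000, (C,merge)→9350, (B,nl)→37440 …(+1); best=3200 via (B,hash)

3200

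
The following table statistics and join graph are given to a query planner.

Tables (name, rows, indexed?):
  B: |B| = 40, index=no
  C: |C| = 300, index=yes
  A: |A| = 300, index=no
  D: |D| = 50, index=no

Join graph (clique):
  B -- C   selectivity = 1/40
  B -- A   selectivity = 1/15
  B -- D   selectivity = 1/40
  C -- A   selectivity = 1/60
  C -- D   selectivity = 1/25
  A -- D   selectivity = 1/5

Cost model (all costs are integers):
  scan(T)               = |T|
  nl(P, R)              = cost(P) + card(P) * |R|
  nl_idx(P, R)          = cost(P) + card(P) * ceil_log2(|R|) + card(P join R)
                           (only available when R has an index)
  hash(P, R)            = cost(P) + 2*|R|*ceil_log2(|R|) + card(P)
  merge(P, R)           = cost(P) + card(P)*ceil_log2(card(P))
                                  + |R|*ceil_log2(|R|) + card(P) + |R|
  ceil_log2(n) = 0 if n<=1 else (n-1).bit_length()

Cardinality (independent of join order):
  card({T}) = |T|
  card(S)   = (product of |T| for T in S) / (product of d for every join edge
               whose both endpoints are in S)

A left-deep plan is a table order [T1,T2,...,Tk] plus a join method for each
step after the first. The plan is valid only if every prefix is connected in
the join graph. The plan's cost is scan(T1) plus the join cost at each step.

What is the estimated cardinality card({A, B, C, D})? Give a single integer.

Tables in S: A(300), B(40), C(300), D(50)
Edges inside S: B-C(d=40), B-A(d=15), B-D(d=40), C-A(d=60), C-D(d=25), A-D(d=5)
numerator = 300 * 40 * 300 * 50 = 180000000
denominator = 40 * 15 * 40 * 60 * 25 * 5 = 180000000
card(S) = 180000000 / 180000000 = 1

1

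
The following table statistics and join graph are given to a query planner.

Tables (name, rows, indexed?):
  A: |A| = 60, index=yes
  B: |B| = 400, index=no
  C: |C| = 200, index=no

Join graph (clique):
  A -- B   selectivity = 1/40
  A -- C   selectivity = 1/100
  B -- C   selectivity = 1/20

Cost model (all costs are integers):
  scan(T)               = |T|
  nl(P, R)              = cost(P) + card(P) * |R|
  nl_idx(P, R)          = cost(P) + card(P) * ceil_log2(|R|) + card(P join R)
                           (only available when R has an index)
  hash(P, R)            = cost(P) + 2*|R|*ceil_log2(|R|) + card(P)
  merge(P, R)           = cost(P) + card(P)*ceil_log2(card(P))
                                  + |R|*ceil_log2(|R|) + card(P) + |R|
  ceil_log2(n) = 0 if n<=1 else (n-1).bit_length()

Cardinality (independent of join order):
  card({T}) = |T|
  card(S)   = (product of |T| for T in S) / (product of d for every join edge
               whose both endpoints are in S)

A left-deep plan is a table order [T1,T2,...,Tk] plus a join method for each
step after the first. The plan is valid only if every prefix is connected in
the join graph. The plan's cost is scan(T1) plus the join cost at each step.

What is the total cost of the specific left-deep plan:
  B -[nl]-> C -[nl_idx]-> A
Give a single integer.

step 1: scan B: cost=400, card=400
step 2: join C via nl
    card(P join C) = 400*200/(20) = 4000
    cost = 400 + 400*200 = 80400
step 3: join A via nl_idx
    card(P join A) = 4000*60/(40*100) = 60
    cost = 80400 + 4000*6 + 60 = 104460

104460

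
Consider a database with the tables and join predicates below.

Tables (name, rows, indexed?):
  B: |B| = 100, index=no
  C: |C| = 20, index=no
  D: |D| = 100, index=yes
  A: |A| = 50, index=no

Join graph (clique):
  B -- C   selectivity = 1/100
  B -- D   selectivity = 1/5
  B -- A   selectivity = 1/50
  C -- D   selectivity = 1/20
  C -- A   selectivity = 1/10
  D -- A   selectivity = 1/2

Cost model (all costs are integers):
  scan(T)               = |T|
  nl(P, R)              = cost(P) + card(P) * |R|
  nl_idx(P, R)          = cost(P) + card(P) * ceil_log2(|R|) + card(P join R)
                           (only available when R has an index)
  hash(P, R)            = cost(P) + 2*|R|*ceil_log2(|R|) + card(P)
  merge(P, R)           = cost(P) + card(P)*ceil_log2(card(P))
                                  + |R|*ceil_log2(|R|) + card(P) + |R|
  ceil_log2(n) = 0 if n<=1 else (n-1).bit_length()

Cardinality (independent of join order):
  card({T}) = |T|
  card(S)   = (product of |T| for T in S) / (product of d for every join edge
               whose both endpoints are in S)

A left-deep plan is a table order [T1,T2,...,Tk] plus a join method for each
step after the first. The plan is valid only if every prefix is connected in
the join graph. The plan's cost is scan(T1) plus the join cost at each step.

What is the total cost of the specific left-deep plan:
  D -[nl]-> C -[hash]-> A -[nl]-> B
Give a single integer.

27800

step 1: scan D: cost=100, card=100
step 2: join C via nl
    card(P join C) = 100*20/(20) = 100
    cost = 100 + 100*20 = 2100
step 3: join A via hash
    card(P join A) = 100*50/(10*2) = 250
    cost = 2100 + 2*50*6 + 100 = 2800
step 4: join B via nl
    card(P join B) = 250*100/(100*5*50) = 1
    cost = 2800 + 250*100 = 27800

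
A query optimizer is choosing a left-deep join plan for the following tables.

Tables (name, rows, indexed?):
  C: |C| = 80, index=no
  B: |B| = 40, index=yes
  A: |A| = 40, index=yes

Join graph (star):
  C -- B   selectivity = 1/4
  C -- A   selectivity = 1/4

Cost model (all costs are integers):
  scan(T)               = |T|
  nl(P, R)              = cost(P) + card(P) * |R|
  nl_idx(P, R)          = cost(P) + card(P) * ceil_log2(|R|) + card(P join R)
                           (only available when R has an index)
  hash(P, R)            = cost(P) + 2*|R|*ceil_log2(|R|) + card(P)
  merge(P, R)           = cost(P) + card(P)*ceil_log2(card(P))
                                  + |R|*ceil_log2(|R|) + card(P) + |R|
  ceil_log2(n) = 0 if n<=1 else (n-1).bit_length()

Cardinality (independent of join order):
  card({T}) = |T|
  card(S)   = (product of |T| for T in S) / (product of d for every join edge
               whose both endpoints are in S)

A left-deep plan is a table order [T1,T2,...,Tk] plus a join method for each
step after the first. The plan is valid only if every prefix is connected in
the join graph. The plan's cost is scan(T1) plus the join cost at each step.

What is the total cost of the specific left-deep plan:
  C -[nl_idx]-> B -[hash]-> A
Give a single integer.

step 1: scan C: cost=80, card=80
step 2: join B via nl_idx
    card(P join B) = 80*40/(4) = 800
    cost = 80 + 80*6 + 800 = 1360
step 3: join A via hash
    card(P join A) = 800*40/(4) = 8000
    cost = 1360 + 2*40*6 + 800 = 2640

2640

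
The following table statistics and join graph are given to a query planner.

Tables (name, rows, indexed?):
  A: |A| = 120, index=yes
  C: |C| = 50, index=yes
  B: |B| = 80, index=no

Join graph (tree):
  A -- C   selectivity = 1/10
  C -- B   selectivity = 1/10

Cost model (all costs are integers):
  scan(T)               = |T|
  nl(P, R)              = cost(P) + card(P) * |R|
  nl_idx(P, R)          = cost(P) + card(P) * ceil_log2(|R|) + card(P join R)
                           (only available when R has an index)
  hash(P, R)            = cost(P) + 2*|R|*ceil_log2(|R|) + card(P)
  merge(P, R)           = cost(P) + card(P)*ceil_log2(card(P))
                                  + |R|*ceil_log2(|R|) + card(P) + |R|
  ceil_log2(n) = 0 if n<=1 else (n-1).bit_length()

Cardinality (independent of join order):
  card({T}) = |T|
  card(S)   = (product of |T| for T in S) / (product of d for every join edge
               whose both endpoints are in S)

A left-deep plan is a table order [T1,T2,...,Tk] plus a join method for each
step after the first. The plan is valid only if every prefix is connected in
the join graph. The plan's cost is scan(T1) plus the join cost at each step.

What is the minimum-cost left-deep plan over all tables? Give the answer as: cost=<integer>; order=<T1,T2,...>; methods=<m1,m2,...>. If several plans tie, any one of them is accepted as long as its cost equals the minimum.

cost=2560; order=A,C,B; methods=hash,hash

Selinger DP (subsets sized 1..n):
  {A}: scan cost=120, card=120
  {C}: scan cost=50, card=50
  {B}: scan cost=80, card=80
  {AC}: card=600; try (C,hash)→840, (A,nl_idx)→1000, (A,merge)→1360, (C,merge)→1430, (C,nl_idx)→1440, (A,hash)→1780 …(+2); best=840 via (C,hash)
  {BC}: card=400; try (C,hash)→760, (C,nl_idx)→960, (B,merge)→1040, (C,merge)→1070, (B,hash)→1220, (B,nl)→4050 …(+1); best=760 via (C,hash)
  {ABC}: card=4800; try (B,hash)→2560, (A,hash)→2840, (A,merge)→5720, (B,merge)→8080, (A,nl_idx)→8360, (A,nl)→48760 …(+1); best=2560 via (B,hash)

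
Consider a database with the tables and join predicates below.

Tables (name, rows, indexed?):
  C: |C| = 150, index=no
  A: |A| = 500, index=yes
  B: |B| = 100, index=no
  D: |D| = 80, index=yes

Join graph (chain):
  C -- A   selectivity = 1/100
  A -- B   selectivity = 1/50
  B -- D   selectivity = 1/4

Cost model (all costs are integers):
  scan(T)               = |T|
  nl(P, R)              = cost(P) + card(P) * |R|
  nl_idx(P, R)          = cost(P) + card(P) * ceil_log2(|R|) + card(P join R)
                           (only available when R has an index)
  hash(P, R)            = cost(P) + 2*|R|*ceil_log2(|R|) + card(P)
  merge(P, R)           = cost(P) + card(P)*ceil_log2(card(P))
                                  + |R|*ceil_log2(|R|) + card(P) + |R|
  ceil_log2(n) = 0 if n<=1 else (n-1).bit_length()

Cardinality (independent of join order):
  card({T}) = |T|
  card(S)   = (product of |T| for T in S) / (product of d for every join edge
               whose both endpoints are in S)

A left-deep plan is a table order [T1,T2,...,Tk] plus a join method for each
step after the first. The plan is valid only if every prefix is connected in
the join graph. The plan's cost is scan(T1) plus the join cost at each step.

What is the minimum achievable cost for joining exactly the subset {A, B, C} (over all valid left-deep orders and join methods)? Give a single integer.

Selinger DP over subsets of {A,B,C}:
  {C}: scan cost=150, card=150
  {A}: scan cost=500, card=500
  {B}: scan cost=100, card=100
  {AC}: card=750; try (A,nl_idx)→2250, (C,hash)→3400, (A,merge)→6500, (C,merge)→6850, (A,hash)→9300, (A,nl)→75150 …(+1); best=2250 via (A,nl_idx)
  {AB}: card=1000; try (A,nl_idx)→2000, (B,hash)→2400, (A,merge)→5900, (B,merge)→6300, (A,hash)→9200, (A,nl)→50100 …(+1); best=2000 via (A,nl_idx)
  {ABC}: card=1500; try (B,hash)→4400, (C,hash)→5400, (B,merge)→11300, (C,merge)→14350, (B,nl)→77250, (C,nl)→152000; best=4400 via (B,hash)

4400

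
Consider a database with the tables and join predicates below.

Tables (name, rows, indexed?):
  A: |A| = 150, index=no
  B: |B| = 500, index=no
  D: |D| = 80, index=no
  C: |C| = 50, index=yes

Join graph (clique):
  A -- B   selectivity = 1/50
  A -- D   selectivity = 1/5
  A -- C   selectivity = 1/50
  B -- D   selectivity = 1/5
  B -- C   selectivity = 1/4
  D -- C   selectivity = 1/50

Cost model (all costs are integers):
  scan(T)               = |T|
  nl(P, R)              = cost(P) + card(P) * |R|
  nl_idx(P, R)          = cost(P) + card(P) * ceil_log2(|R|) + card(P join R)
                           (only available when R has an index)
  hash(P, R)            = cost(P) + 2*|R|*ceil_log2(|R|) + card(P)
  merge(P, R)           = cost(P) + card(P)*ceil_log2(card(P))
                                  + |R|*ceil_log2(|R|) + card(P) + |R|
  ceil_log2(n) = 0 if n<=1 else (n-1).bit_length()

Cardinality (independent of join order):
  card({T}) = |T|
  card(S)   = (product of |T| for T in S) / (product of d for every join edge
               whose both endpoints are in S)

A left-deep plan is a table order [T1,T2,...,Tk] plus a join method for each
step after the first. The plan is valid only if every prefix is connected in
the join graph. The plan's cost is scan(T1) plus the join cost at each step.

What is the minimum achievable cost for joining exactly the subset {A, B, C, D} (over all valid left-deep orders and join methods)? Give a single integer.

Selinger DP over subsets of {A,B,C,D}:
  {A}: scan cost=150, card=150
  {B}: scan cost=500, card=500
  {D}: scan cost=80, card=80
  {C}: scan cost=50, card=50
  {AB}: card=1500; try (A,hash)→3400, (B,merge)→6500, (A,merge)→6850, (B,hash)→9300, (B,nl)→75150, (A,nl)→75500; best=3400 via (A,hash)
  {AD}: card=2400; try (D,hash)→1420, (A,merge)→2070, (D,merge)→2140, (A,hash)→2560, (A,nl)→12080, (D,nl)→12150; best=1420 via (D,hash)
  {AC}: card=150; try (C,hash)→900, (C,nl_idx)→1200, (A,merge)→1750, (C,merge)→1850, (A,hash)→2500, (A,nl)→7550 …(+1); best=900 via (C,hash)
  {BD}: card=8000; try (D,hash)→2120, (B,merge)→5720, (D,merge)→6140, (B,hash)→9160, (B,nl)→40080, (D,nl)→40500; best=2120 via (D,hash)
  {BC}: card=6250; try (C,hash)→1600, (B,merge)→5400, (C,merge)→5850, (B,hash)→9100, (C,nl_idx)→9750, (B,nl)→25050 …(+1); best=1600 via (C,hash)
  {CD}: card=80; try (C,nl_idx)→640, (C,hash)→760, (D,merge)→1040, (C,merge)→1070, (D,hash)→1220, (D,nl)→4050 …(+1); best=640 via (C,nl_idx)
  {ABD}: card=4800; try (D,hash)→6020, (A,hash)→12520, (B,hash)→12820, (D,merge)→22040, (B,merge)→37620, (A,merge)→115470 …(+3); best=6020 via (D,hash)
  {ABC}: card=375; try (C,hash)→5500, (B,merge)→7250, (B,hash)→10050, (A,hash)→10250, (C,nl_idx)→12775, (C,merge)→21750 …(+4); best=5500 via (C,hash)
  {ACD}: card=48; try (D,hash)→2170, (A,merge)→2630, (D,merge)→2890, (A,hash)→3120, (C,hash)→4420, (A,nl)→12640 …(+4); best=2170 via (D,hash)
  {BCD}: card=2000; try (B,merge)→6280, (D,hash)→8970, (B,hash)→9720, (C,hash)→10720, (B,nl)→40640, (C,nl_idx)→52120 …(+4); best=6280 via (B,merge)
  {ABCD}: card=24; try (D,hash)→6995, (B,merge)→7506, (D,merge)→9890, (A,hash)→10680, (B,hash)→11218, (C,hash)→11420 …(+7); best=6995 via (D,hash)

6995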